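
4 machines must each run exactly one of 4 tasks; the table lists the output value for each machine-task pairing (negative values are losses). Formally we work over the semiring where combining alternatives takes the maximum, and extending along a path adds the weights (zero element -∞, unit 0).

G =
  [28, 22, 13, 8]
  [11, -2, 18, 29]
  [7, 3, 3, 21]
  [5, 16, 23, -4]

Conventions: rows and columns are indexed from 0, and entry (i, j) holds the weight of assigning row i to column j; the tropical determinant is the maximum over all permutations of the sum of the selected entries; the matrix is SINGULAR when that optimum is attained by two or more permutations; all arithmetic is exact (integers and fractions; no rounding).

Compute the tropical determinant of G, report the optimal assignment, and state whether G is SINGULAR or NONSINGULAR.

σ = (0, 1, 2, 3): 28 + (-2) + 3 + (-4) = 25
σ = (0, 1, 3, 2): 28 + (-2) + 21 + 23 = 70
σ = (0, 2, 1, 3): 28 + 18 + 3 + (-4) = 45
σ = (0, 2, 3, 1): 28 + 18 + 21 + 16 = 83
σ = (0, 3, 1, 2): 28 + 29 + 3 + 23 = 83
σ = (0, 3, 2, 1): 28 + 29 + 3 + 16 = 76
σ = (1, 0, 2, 3): 22 + 11 + 3 + (-4) = 32
σ = (1, 0, 3, 2): 22 + 11 + 21 + 23 = 77
σ = (1, 2, 0, 3): 22 + 18 + 7 + (-4) = 43
σ = (1, 2, 3, 0): 22 + 18 + 21 + 5 = 66
σ = (1, 3, 0, 2): 22 + 29 + 7 + 23 = 81
σ = (1, 3, 2, 0): 22 + 29 + 3 + 5 = 59
σ = (2, 0, 1, 3): 13 + 11 + 3 + (-4) = 23
σ = (2, 0, 3, 1): 13 + 11 + 21 + 16 = 61
σ = (2, 1, 0, 3): 13 + (-2) + 7 + (-4) = 14
σ = (2, 1, 3, 0): 13 + (-2) + 21 + 5 = 37
σ = (2, 3, 0, 1): 13 + 29 + 7 + 16 = 65
σ = (2, 3, 1, 0): 13 + 29 + 3 + 5 = 50
σ = (3, 0, 1, 2): 8 + 11 + 3 + 23 = 45
σ = (3, 0, 2, 1): 8 + 11 + 3 + 16 = 38
σ = (3, 1, 0, 2): 8 + (-2) + 7 + 23 = 36
σ = (3, 1, 2, 0): 8 + (-2) + 3 + 5 = 14
σ = (3, 2, 0, 1): 8 + 18 + 7 + 16 = 49
σ = (3, 2, 1, 0): 8 + 18 + 3 + 5 = 34
Optimal value attained by: σ = (0, 2, 3, 1).
Answer: det⊕(G) = 83; verdict: SINGULAR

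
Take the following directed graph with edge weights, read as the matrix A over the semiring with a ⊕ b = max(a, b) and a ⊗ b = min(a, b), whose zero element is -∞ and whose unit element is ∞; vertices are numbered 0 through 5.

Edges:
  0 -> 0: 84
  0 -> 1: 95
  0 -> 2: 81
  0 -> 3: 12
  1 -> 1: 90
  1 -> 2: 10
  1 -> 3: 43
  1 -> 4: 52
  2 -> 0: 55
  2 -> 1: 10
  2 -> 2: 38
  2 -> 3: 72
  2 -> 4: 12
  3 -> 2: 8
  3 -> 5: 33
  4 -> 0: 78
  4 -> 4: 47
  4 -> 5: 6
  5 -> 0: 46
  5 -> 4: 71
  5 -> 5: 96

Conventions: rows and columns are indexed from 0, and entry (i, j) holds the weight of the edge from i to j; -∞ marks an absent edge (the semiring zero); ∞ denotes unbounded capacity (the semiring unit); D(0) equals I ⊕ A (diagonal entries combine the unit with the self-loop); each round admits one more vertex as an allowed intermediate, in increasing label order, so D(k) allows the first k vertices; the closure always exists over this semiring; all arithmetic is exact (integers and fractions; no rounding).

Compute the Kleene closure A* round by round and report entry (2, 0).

D(0):
  [∞, 95, 81, 12, -∞, -∞]
  [-∞, ∞, 10, 43, 52, -∞]
  [55, 10, ∞, 72, 12, -∞]
  [-∞, -∞, 8, ∞, -∞, 33]
  [78, -∞, -∞, -∞, ∞, 6]
  [46, -∞, -∞, -∞, 71, ∞]
D(1):
  [∞, 95, 81, 12, -∞, -∞]
  [-∞, ∞, 10, 43, 52, -∞]
  [55, 55, ∞, 72, 12, -∞]
  [-∞, -∞, 8, ∞, -∞, 33]
  [78, 78, 78, 12, ∞, 6]
  [46, 46, 46, 12, 71, ∞]
D(2):
  [∞, 95, 81, 43, 52, -∞]
  [-∞, ∞, 10, 43, 52, -∞]
  [55, 55, ∞, 72, 52, -∞]
  [-∞, -∞, 8, ∞, -∞, 33]
  [78, 78, 78, 43, ∞, 6]
  [46, 46, 46, 43, 71, ∞]
D(3):
  [∞, 95, 81, 72, 52, -∞]
  [10, ∞, 10, 43, 52, -∞]
  [55, 55, ∞, 72, 52, -∞]
  [8, 8, 8, ∞, 8, 33]
  [78, 78, 78, 72, ∞, 6]
  [46, 46, 46, 46, 71, ∞]
D(4):
  [∞, 95, 81, 72, 52, 33]
  [10, ∞, 10, 43, 52, 33]
  [55, 55, ∞, 72, 52, 33]
  [8, 8, 8, ∞, 8, 33]
  [78, 78, 78, 72, ∞, 33]
  [46, 46, 46, 46, 71, ∞]
D(5):
  [∞, 95, 81, 72, 52, 33]
  [52, ∞, 52, 52, 52, 33]
  [55, 55, ∞, 72, 52, 33]
  [8, 8, 8, ∞, 8, 33]
  [78, 78, 78, 72, ∞, 33]
  [71, 71, 71, 71, 71, ∞]
D(6):
  [∞, 95, 81, 72, 52, 33]
  [52, ∞, 52, 52, 52, 33]
  [55, 55, ∞, 72, 52, 33]
  [33, 33, 33, ∞, 33, 33]
  [78, 78, 78, 72, ∞, 33]
  [71, 71, 71, 71, 71, ∞]
Answer: A*[2][0] = 55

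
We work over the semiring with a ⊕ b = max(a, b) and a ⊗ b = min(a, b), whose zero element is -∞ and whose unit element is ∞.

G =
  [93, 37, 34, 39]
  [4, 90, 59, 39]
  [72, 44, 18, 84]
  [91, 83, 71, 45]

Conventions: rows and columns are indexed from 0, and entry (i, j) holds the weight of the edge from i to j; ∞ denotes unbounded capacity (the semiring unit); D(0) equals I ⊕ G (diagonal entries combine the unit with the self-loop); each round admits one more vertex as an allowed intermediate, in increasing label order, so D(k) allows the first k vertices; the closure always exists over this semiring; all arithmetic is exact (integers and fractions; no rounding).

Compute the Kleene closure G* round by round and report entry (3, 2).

D(0):
  [∞, 37, 34, 39]
  [4, ∞, 59, 39]
  [72, 44, ∞, 84]
  [91, 83, 71, ∞]
D(1):
  [∞, 37, 34, 39]
  [4, ∞, 59, 39]
  [72, 44, ∞, 84]
  [91, 83, 71, ∞]
D(2):
  [∞, 37, 37, 39]
  [4, ∞, 59, 39]
  [72, 44, ∞, 84]
  [91, 83, 71, ∞]
D(3):
  [∞, 37, 37, 39]
  [59, ∞, 59, 59]
  [72, 44, ∞, 84]
  [91, 83, 71, ∞]
D(4):
  [∞, 39, 39, 39]
  [59, ∞, 59, 59]
  [84, 83, ∞, 84]
  [91, 83, 71, ∞]
Answer: G*[3][2] = 71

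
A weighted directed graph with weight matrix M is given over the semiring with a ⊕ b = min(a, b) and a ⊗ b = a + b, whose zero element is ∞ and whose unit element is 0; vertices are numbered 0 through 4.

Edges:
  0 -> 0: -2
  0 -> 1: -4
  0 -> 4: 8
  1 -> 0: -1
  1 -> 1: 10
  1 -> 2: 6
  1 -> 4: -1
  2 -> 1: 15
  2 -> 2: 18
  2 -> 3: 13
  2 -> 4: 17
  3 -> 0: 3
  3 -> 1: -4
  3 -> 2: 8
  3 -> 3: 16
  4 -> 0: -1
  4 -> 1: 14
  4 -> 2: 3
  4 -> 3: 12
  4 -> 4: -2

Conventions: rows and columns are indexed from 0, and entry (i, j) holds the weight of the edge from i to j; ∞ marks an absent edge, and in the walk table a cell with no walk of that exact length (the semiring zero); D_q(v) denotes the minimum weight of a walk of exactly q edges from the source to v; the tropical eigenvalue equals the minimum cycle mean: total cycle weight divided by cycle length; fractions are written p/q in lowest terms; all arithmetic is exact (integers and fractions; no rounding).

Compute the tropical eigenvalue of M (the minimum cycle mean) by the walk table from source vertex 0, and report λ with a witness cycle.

q=0: [0, ∞, ∞, ∞, ∞]
q=1: [-2, -4, ∞, ∞, 8]
q=2: [-5, -6, 2, 20, -5]
q=3: [-7, -9, -2, 7, -7]
q=4: [-10, -11, -4, 5, -10]
q=5: [-12, -14, -7, 2, -12]
Optimal cycle mean attained by: cycle 0->1->0, total (-4) + (-1), length 2.
Answer: λ = -5/2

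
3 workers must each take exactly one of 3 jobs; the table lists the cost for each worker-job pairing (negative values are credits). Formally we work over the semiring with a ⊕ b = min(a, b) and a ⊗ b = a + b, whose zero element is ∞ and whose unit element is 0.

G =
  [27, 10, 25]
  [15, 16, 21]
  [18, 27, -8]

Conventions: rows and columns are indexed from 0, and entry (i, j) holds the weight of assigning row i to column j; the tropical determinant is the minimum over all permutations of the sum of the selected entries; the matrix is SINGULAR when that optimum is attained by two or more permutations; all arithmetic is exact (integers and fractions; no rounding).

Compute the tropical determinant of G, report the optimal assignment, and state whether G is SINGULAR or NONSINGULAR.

σ = (0, 1, 2): 27 + 16 + (-8) = 35
σ = (0, 2, 1): 27 + 21 + 27 = 75
σ = (1, 0, 2): 10 + 15 + (-8) = 17
σ = (1, 2, 0): 10 + 21 + 18 = 49
σ = (2, 0, 1): 25 + 15 + 27 = 67
σ = (2, 1, 0): 25 + 16 + 18 = 59
Optimal value attained by: σ = (1, 0, 2).
Answer: det⊕(G) = 17; verdict: NONSINGULAR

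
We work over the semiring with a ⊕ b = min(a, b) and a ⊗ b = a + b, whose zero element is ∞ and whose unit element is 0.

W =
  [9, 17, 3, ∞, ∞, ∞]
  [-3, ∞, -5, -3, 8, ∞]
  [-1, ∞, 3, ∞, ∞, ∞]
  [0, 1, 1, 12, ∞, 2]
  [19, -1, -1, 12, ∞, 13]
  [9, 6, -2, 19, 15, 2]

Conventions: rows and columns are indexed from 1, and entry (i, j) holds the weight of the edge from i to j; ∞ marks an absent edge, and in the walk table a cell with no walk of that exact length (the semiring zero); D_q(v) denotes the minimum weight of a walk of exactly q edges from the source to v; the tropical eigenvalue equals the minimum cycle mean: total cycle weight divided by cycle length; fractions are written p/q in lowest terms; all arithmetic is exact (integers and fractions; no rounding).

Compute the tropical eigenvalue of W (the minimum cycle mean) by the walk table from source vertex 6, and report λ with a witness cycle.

q=0: [∞, ∞, ∞, ∞, ∞, 0]
q=1: [9, 6, -2, 19, 15, 2]
q=2: [-3, 8, 0, 3, 14, 4]
q=3: [-1, 4, 0, 5, 16, 5]
q=4: [-1, 6, -1, 1, 12, 7]
q=5: [-2, 2, 1, 3, 14, 3]
q=6: [-1, 4, -3, -1, 10, 5]
Optimal cycle mean attained by: cycle 2->4->2, total (-3) + 1, length 2.
Answer: λ = -1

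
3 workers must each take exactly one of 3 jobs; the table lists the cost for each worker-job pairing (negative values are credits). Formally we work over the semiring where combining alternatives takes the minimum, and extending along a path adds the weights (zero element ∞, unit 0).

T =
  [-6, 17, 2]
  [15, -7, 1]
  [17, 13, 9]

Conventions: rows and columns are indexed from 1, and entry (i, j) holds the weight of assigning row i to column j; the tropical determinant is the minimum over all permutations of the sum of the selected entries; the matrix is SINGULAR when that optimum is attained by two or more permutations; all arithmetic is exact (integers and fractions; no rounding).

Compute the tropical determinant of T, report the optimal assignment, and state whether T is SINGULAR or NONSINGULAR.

σ = (1, 2, 3): (-6) + (-7) + 9 = -4
σ = (1, 3, 2): (-6) + 1 + 13 = 8
σ = (2, 1, 3): 17 + 15 + 9 = 41
σ = (2, 3, 1): 17 + 1 + 17 = 35
σ = (3, 1, 2): 2 + 15 + 13 = 30
σ = (3, 2, 1): 2 + (-7) + 17 = 12
Optimal value attained by: σ = (1, 2, 3).
Answer: det⊕(T) = -4; verdict: NONSINGULAR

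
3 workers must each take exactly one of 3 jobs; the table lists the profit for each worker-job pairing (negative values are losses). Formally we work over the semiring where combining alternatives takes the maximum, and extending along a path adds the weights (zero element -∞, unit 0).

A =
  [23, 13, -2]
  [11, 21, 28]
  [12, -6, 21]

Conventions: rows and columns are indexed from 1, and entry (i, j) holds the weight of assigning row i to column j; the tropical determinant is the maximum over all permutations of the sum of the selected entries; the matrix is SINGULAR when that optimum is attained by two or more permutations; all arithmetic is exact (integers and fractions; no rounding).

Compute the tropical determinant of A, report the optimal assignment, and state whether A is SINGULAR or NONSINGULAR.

σ = (1, 2, 3): 23 + 21 + 21 = 65
σ = (1, 3, 2): 23 + 28 + (-6) = 45
σ = (2, 1, 3): 13 + 11 + 21 = 45
σ = (2, 3, 1): 13 + 28 + 12 = 53
σ = (3, 1, 2): (-2) + 11 + (-6) = 3
σ = (3, 2, 1): (-2) + 21 + 12 = 31
Optimal value attained by: σ = (1, 2, 3).
Answer: det⊕(A) = 65; verdict: NONSINGULAR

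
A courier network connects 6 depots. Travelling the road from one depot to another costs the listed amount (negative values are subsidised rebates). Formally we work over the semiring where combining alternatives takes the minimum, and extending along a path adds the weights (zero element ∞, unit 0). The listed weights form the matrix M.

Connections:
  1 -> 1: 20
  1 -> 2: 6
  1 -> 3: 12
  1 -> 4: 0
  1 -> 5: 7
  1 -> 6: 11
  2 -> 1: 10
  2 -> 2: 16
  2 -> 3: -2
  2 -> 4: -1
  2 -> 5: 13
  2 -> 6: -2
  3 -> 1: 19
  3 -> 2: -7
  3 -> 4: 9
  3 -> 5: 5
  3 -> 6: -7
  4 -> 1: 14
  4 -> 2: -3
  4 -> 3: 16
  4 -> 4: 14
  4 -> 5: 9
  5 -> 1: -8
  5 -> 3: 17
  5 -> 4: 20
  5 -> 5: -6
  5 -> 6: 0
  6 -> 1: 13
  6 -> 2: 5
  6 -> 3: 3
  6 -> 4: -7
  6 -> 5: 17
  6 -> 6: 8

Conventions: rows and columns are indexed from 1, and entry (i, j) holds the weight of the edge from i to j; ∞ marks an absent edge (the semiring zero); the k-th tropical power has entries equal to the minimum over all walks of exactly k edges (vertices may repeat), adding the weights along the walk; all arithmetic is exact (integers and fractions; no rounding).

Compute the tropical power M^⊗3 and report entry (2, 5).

M^⊗2:
  [-1, -3, 4, 4, 1, 4]
  [5, -9, 1, -9, 3, -9]
  [-3, -2, -9, -14, -1, -9]
  [1, 9, -5, -4, 3, -5]
  [-14, -2, 3, -8, -12, -6]
  [7, -10, 3, 1, 2, -4]
M^⊗3:
  [-7, -3, -5, -4, -5, -5]
  [-5, -12, -11, -16, -3, -11]
  [-9, -17, -6, -16, -7, -16]
  [-5, -12, -2, -12, -3, -12]
  [-20, -11, -4, -14, -18, -12]
  [-6, -4, -12, -11, -4, -12]
Key observation: the optimum is the walk 2->3->5->5, with weight (-2) + 5 + (-6) = -3.
Optimal value attained by: walk 2->3->5->5.
Answer: (M^⊗3)[2][5] = -3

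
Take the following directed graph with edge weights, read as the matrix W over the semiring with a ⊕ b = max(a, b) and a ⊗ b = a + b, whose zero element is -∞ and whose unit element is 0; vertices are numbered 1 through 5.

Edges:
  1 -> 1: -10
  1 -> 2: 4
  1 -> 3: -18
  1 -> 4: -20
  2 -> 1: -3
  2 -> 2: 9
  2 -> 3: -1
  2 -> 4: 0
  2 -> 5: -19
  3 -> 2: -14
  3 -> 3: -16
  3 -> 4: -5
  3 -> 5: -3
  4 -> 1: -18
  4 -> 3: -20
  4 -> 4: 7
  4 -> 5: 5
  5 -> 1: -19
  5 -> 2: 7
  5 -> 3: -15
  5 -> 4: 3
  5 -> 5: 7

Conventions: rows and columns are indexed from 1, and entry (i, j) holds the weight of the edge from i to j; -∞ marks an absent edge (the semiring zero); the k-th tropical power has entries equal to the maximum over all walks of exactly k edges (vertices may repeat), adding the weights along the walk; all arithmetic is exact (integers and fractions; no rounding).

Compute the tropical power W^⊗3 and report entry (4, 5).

W^⊗2:
  [1, 13, 3, 4, -15]
  [6, 18, 8, 9, 5]
  [-17, 4, -15, 2, 4]
  [-11, 12, -10, 14, 12]
  [4, 16, 6, 10, 14]
W^⊗3:
  [10, 22, 12, 13, 9]
  [15, 27, 17, 18, 14]
  [1, 13, 3, 9, 11]
  [9, 21, 11, 21, 19]
  [13, 25, 15, 17, 21]
Key observation: the optimum is the walk 4->4->4->5, with weight 7 + 7 + 5 = 19.
Optimal value attained by: walk 4->4->4->5.
Answer: (W^⊗3)[4][5] = 19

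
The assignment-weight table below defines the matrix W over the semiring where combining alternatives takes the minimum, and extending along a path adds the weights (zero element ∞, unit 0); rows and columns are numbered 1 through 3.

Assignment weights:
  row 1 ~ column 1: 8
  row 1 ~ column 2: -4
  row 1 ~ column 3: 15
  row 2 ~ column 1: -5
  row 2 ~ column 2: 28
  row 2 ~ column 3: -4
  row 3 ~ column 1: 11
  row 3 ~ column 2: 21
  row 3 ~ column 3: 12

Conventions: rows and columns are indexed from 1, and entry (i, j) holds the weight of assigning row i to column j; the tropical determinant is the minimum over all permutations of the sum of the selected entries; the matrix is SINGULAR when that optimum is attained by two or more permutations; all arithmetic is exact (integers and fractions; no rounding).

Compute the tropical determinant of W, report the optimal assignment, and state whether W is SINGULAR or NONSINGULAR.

σ = (1, 2, 3): 8 + 28 + 12 = 48
σ = (1, 3, 2): 8 + (-4) + 21 = 25
σ = (2, 1, 3): (-4) + (-5) + 12 = 3
σ = (2, 3, 1): (-4) + (-4) + 11 = 3
σ = (3, 1, 2): 15 + (-5) + 21 = 31
σ = (3, 2, 1): 15 + 28 + 11 = 54
Optimal value attained by: σ = (2, 1, 3).
Answer: det⊕(W) = 3; verdict: SINGULAR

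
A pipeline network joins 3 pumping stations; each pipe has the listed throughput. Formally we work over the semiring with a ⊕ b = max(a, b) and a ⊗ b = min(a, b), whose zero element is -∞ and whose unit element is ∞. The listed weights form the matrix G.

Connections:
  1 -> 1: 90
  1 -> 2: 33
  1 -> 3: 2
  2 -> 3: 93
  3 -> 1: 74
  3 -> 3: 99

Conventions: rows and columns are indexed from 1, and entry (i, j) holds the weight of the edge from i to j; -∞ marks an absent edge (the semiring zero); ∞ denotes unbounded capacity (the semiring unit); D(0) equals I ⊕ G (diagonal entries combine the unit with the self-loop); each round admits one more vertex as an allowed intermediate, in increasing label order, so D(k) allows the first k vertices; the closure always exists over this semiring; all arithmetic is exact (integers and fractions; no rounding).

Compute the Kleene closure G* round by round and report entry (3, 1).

D(0):
  [∞, 33, 2]
  [-∞, ∞, 93]
  [74, -∞, ∞]
D(1):
  [∞, 33, 2]
  [-∞, ∞, 93]
  [74, 33, ∞]
D(2):
  [∞, 33, 33]
  [-∞, ∞, 93]
  [74, 33, ∞]
D(3):
  [∞, 33, 33]
  [74, ∞, 93]
  [74, 33, ∞]
Answer: G*[3][1] = 74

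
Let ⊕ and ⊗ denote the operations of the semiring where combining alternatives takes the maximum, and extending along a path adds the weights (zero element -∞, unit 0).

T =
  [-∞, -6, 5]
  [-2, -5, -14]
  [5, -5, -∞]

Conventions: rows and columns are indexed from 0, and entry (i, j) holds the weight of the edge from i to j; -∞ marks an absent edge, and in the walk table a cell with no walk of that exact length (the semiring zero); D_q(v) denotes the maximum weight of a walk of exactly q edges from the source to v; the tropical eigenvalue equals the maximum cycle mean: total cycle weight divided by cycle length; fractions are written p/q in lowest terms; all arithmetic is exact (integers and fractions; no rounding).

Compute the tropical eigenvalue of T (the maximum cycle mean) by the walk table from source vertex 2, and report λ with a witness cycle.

q=0: [-∞, -∞, 0]
q=1: [5, -5, -∞]
q=2: [-7, -1, 10]
q=3: [15, 5, -2]
Optimal cycle mean attained by: cycle 0->2->0, total 5 + 5, length 2.
Answer: λ = 5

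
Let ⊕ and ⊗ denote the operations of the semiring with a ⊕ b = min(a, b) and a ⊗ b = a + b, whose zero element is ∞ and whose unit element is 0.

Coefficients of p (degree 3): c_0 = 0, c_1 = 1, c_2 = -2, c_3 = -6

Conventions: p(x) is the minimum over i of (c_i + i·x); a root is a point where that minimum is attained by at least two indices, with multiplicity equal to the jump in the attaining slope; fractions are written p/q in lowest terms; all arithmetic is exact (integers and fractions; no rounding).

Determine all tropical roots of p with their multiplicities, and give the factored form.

hull edge (i=0, c=0) to (i=3, c=-6): slope -2, span 3
Factored form: p(x) = -6 ⊗ (x ⊕ 2) ⊗ (x ⊕ 2) ⊗ (x ⊕ 2)
Answer: roots = 2 (mult 3)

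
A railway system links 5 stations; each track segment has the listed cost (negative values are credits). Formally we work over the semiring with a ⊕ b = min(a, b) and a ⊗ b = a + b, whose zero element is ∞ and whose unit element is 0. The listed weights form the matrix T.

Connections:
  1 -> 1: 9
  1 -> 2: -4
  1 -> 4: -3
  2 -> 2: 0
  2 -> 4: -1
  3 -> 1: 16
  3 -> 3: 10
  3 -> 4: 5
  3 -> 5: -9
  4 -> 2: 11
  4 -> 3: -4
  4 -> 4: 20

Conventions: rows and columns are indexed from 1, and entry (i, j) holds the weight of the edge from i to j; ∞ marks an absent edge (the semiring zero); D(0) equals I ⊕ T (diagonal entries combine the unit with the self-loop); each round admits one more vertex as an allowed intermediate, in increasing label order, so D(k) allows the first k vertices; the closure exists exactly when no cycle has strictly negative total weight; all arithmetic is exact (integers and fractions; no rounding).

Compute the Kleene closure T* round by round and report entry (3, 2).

D(0):
  [0, -4, ∞, -3, ∞]
  [∞, 0, ∞, -1, ∞]
  [16, ∞, 0, 5, -9]
  [∞, 11, -4, 0, ∞]
  [∞, ∞, ∞, ∞, 0]
D(1):
  [0, -4, ∞, -3, ∞]
  [∞, 0, ∞, -1, ∞]
  [16, 12, 0, 5, -9]
  [∞, 11, -4, 0, ∞]
  [∞, ∞, ∞, ∞, 0]
D(2):
  [0, -4, ∞, -5, ∞]
  [∞, 0, ∞, -1, ∞]
  [16, 12, 0, 5, -9]
  [∞, 11, -4, 0, ∞]
  [∞, ∞, ∞, ∞, 0]
D(3):
  [0, -4, ∞, -5, ∞]
  [∞, 0, ∞, -1, ∞]
  [16, 12, 0, 5, -9]
  [12, 8, -4, 0, -13]
  [∞, ∞, ∞, ∞, 0]
D(4):
  [0, -4, -9, -5, -18]
  [11, 0, -5, -1, -14]
  [16, 12, 0, 5, -9]
  [12, 8, -4, 0, -13]
  [∞, ∞, ∞, ∞, 0]
D(5):
  [0, -4, -9, -5, -18]
  [11, 0, -5, -1, -14]
  [16, 12, 0, 5, -9]
  [12, 8, -4, 0, -13]
  [∞, ∞, ∞, ∞, 0]
Answer: T*[3][2] = 12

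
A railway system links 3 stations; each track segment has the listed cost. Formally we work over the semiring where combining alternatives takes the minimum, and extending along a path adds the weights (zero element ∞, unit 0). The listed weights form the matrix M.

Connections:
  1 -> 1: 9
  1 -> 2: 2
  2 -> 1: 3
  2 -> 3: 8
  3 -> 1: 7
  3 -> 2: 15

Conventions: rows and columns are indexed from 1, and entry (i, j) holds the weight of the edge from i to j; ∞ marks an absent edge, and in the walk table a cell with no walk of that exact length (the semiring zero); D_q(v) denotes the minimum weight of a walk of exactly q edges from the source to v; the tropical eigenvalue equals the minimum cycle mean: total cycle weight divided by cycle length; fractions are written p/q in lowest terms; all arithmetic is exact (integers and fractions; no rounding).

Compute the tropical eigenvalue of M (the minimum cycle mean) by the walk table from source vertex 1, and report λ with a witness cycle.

q=0: [0, ∞, ∞]
q=1: [9, 2, ∞]
q=2: [5, 11, 10]
q=3: [14, 7, 19]
Optimal cycle mean attained by: cycle 1->2->1, total 2 + 3, length 2.
Answer: λ = 5/2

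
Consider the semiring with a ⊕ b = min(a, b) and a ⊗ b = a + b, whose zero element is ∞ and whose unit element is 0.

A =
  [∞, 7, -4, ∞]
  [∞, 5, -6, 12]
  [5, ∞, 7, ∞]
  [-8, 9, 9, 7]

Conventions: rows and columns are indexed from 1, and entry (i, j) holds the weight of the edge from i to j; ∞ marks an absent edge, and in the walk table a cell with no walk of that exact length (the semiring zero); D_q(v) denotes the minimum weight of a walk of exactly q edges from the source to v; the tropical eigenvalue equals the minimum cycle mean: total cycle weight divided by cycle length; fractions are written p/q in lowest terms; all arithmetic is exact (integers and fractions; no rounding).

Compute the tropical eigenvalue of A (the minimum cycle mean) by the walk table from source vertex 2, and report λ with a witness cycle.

q=0: [∞, 0, ∞, ∞]
q=1: [∞, 5, -6, 12]
q=2: [-1, 10, -1, 17]
q=3: [4, 6, -5, 22]
q=4: [0, 11, 0, 18]
Optimal cycle mean attained by: cycle 1->3->1, total (-4) + 5, length 2.
Answer: λ = 1/2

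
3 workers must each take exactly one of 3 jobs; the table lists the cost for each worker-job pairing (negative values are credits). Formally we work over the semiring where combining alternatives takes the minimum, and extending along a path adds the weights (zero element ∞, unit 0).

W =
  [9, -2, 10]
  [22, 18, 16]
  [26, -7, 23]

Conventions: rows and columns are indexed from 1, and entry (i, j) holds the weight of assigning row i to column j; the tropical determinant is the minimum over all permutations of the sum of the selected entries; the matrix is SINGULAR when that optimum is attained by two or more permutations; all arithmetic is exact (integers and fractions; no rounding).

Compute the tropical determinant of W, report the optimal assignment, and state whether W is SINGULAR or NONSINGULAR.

σ = (1, 2, 3): 9 + 18 + 23 = 50
σ = (1, 3, 2): 9 + 16 + (-7) = 18
σ = (2, 1, 3): (-2) + 22 + 23 = 43
σ = (2, 3, 1): (-2) + 16 + 26 = 40
σ = (3, 1, 2): 10 + 22 + (-7) = 25
σ = (3, 2, 1): 10 + 18 + 26 = 54
Optimal value attained by: σ = (1, 3, 2).
Answer: det⊕(W) = 18; verdict: NONSINGULAR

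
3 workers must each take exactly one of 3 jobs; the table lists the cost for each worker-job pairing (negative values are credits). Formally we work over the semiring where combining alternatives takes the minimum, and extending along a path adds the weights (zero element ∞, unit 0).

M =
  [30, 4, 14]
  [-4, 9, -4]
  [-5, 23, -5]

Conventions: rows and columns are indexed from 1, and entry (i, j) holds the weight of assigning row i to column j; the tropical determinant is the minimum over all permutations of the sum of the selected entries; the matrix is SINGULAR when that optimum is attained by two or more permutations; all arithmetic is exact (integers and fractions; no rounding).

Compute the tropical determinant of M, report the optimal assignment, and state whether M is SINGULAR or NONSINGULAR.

σ = (1, 2, 3): 30 + 9 + (-5) = 34
σ = (1, 3, 2): 30 + (-4) + 23 = 49
σ = (2, 1, 3): 4 + (-4) + (-5) = -5
σ = (2, 3, 1): 4 + (-4) + (-5) = -5
σ = (3, 1, 2): 14 + (-4) + 23 = 33
σ = (3, 2, 1): 14 + 9 + (-5) = 18
Optimal value attained by: σ = (2, 1, 3).
Answer: det⊕(M) = -5; verdict: SINGULAR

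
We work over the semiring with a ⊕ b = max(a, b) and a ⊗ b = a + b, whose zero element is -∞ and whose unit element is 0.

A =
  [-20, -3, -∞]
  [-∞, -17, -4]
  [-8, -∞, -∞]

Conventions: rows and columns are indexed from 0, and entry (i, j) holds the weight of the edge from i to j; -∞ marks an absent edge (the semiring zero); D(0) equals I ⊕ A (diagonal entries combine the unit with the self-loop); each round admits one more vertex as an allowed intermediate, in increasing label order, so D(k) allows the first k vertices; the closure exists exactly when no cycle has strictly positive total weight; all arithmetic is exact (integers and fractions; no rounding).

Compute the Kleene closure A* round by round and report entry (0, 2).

D(0):
  [0, -3, -∞]
  [-∞, 0, -4]
  [-8, -∞, 0]
D(1):
  [0, -3, -∞]
  [-∞, 0, -4]
  [-8, -11, 0]
D(2):
  [0, -3, -7]
  [-∞, 0, -4]
  [-8, -11, 0]
D(3):
  [0, -3, -7]
  [-12, 0, -4]
  [-8, -11, 0]
Answer: A*[0][2] = -7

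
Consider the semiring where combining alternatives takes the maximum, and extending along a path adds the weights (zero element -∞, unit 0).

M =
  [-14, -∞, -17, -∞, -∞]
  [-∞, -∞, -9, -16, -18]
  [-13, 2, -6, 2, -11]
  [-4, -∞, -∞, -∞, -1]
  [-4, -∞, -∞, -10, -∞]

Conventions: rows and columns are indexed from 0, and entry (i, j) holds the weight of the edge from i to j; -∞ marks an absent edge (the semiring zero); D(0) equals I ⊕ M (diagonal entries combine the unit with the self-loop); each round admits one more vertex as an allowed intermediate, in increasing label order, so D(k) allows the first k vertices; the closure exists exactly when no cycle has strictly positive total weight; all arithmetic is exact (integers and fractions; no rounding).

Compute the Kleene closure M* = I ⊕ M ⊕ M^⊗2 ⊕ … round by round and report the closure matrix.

D(0):
  [0, -∞, -17, -∞, -∞]
  [-∞, 0, -9, -16, -18]
  [-13, 2, 0, 2, -11]
  [-4, -∞, -∞, 0, -1]
  [-4, -∞, -∞, -10, 0]
D(1):
  [0, -∞, -17, -∞, -∞]
  [-∞, 0, -9, -16, -18]
  [-13, 2, 0, 2, -11]
  [-4, -∞, -21, 0, -1]
  [-4, -∞, -21, -10, 0]
D(2):
  [0, -∞, -17, -∞, -∞]
  [-∞, 0, -9, -16, -18]
  [-13, 2, 0, 2, -11]
  [-4, -∞, -21, 0, -1]
  [-4, -∞, -21, -10, 0]
D(3):
  [0, -15, -17, -15, -28]
  [-22, 0, -9, -7, -18]
  [-13, 2, 0, 2, -11]
  [-4, -19, -21, 0, -1]
  [-4, -19, -21, -10, 0]
D(4):
  [0, -15, -17, -15, -16]
  [-11, 0, -9, -7, -8]
  [-2, 2, 0, 2, 1]
  [-4, -19, -21, 0, -1]
  [-4, -19, -21, -10, 0]
D(5):
  [0, -15, -17, -15, -16]
  [-11, 0, -9, -7, -8]
  [-2, 2, 0, 2, 1]
  [-4, -19, -21, 0, -1]
  [-4, -19, -21, -10, 0]
Answer: M* = [[0, -15, -17, -15, -16], [-11, 0, -9, -7, -8], [-2, 2, 0, 2, 1], [-4, -19, -21, 0, -1], [-4, -19, -21, -10, 0]]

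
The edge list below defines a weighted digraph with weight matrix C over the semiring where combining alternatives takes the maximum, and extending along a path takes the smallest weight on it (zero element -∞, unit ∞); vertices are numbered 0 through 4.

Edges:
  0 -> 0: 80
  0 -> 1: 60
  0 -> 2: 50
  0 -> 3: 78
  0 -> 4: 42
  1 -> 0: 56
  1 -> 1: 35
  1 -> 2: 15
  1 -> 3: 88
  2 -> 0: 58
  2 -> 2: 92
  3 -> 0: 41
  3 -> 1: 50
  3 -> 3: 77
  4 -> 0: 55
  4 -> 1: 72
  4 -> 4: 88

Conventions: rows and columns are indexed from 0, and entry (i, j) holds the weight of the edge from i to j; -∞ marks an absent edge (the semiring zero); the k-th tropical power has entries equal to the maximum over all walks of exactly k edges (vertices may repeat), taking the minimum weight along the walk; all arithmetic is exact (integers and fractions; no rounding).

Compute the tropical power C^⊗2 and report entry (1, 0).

C^⊗2:
  [80, 60, 50, 78, 42]
  [56, 56, 50, 77, 42]
  [58, 58, 92, 58, 42]
  [50, 50, 41, 77, 41]
  [56, 72, 50, 72, 88]
Key observation: the optimum is the walk 1->0->0, with weight 56 min 80 = 56.
Optimal value attained by: walk 1->0->0.
Answer: (C^⊗2)[1][0] = 56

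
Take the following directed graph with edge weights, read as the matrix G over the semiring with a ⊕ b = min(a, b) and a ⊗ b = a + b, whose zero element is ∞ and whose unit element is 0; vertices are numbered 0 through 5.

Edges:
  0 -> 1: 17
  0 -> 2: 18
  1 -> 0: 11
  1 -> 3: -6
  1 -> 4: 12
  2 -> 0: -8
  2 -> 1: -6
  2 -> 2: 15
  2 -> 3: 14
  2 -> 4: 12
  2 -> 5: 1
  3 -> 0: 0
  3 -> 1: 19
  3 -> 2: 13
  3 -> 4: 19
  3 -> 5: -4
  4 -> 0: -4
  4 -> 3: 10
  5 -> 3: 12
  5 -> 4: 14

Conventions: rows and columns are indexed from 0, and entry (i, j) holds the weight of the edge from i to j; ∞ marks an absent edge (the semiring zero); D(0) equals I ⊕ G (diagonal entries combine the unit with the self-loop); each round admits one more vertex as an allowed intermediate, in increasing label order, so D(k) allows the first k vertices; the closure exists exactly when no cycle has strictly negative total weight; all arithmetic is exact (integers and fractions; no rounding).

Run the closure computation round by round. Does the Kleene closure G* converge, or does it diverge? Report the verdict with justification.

D(0):
  [0, 17, 18, ∞, ∞, ∞]
  [11, 0, ∞, -6, 12, ∞]
  [-8, -6, 0, 14, 12, 1]
  [0, 19, 13, 0, 19, -4]
  [-4, ∞, ∞, 10, 0, ∞]
  [∞, ∞, ∞, 12, 14, 0]
D(1):
  [0, 17, 18, ∞, ∞, ∞]
  [11, 0, 29, -6, 12, ∞]
  [-8, -6, 0, 14, 12, 1]
  [0, 17, 13, 0, 19, -4]
  [-4, 13, 14, 10, 0, ∞]
  [∞, ∞, ∞, 12, 14, 0]
D(2):
  [0, 17, 18, 11, 29, ∞]
  [11, 0, 29, -6, 12, ∞]
  [-8, -6, 0, -12, 6, 1]
  [0, 17, 13, 0, 19, -4]
  [-4, 13, 14, 7, 0, ∞]
  [∞, ∞, ∞, 12, 14, 0]
D(3):
  [0, 12, 18, 6, 24, 19]
  [11, 0, 29, -6, 12, 30]
  [-8, -6, 0, -12, 6, 1]
  [0, 7, 13, 0, 19, -4]
  [-4, 8, 14, 2, 0, 15]
  [∞, ∞, ∞, 12, 14, 0]
D(4):
  [0, 12, 18, 6, 24, 2]
  [-6, 0, 7, -6, 12, -10]
  [-12, -6, 0, -12, 6, -16]
  [0, 7, 13, 0, 19, -4]
  [-4, 8, 14, 2, 0, -2]
  [12, 19, 25, 12, 14, 0]
D(5):
  [0, 12, 18, 6, 24, 2]
  [-6, 0, 7, -6, 12, -10]
  [-12, -6, 0, -12, 6, -16]
  [0, 7, 13, 0, 19, -4]
  [-4, 8, 14, 2, 0, -2]
  [10, 19, 25, 12, 14, 0]
D(6):
  [0, 12, 18, 6, 16, 2]
  [-6, 0, 7, -6, 4, -10]
  [-12, -6, 0, -12, -2, -16]
  [0, 7, 13, 0, 10, -4]
  [-4, 8, 14, 2, 0, -2]
  [10, 19, 25, 12, 14, 0]
Key observation: every diagonal entry stays at the unit through all rounds, so no improving cycle exists.
Answer: CONVERGES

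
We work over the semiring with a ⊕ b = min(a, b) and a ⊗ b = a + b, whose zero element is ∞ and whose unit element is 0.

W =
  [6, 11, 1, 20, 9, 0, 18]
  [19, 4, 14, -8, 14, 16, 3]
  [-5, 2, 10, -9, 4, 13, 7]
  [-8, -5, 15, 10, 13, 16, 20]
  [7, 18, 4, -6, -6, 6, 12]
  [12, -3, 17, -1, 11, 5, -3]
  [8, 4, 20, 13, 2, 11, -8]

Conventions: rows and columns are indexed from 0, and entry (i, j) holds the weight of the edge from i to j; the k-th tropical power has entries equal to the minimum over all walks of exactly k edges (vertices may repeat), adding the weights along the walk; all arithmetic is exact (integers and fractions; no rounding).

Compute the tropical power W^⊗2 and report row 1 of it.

W^⊗2:
  [-4, -3, 7, -8, 3, 5, -3]
  [-16, -13, 7, -4, 5, 8, -5]
  [-17, -14, -4, -6, -2, -5, -1]
  [-2, -1, -7, -13, 1, -8, -2]
  [-14, -11, -2, -12, -12, 0, 3]
  [-9, -6, 11, -11, -1, 8, -11]
  [0, -4, 6, -4, -6, 3, -16]
Answer: row 1 of W^⊗2 = [-16, -13, 7, -4, 5, 8, -5]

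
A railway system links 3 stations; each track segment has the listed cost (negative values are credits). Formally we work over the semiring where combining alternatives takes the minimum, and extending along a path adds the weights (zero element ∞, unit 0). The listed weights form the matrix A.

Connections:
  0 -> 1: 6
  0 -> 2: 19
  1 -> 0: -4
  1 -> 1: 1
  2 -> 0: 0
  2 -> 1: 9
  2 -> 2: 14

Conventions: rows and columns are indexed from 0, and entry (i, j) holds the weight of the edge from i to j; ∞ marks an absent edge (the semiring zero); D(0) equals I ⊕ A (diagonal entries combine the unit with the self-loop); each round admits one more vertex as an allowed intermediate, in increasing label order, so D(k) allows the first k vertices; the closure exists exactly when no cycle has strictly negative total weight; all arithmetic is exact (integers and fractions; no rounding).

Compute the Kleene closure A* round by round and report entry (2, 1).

D(0):
  [0, 6, 19]
  [-4, 0, ∞]
  [0, 9, 0]
D(1):
  [0, 6, 19]
  [-4, 0, 15]
  [0, 6, 0]
D(2):
  [0, 6, 19]
  [-4, 0, 15]
  [0, 6, 0]
D(3):
  [0, 6, 19]
  [-4, 0, 15]
  [0, 6, 0]
Answer: A*[2][1] = 6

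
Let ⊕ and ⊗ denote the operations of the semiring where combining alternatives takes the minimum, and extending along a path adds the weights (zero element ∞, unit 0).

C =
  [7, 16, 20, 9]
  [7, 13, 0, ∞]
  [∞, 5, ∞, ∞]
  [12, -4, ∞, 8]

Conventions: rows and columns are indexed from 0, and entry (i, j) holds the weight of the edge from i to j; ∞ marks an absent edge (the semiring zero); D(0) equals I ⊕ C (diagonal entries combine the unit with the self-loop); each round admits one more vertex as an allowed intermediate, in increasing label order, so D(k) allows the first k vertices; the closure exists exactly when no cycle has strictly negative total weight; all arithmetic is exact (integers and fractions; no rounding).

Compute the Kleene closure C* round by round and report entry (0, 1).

D(0):
  [0, 16, 20, 9]
  [7, 0, 0, ∞]
  [∞, 5, 0, ∞]
  [12, -4, ∞, 0]
D(1):
  [0, 16, 20, 9]
  [7, 0, 0, 16]
  [∞, 5, 0, ∞]
  [12, -4, 32, 0]
D(2):
  [0, 16, 16, 9]
  [7, 0, 0, 16]
  [12, 5, 0, 21]
  [3, -4, -4, 0]
D(3):
  [0, 16, 16, 9]
  [7, 0, 0, 16]
  [12, 5, 0, 21]
  [3, -4, -4, 0]
D(4):
  [0, 5, 5, 9]
  [7, 0, 0, 16]
  [12, 5, 0, 21]
  [3, -4, -4, 0]
Answer: C*[0][1] = 5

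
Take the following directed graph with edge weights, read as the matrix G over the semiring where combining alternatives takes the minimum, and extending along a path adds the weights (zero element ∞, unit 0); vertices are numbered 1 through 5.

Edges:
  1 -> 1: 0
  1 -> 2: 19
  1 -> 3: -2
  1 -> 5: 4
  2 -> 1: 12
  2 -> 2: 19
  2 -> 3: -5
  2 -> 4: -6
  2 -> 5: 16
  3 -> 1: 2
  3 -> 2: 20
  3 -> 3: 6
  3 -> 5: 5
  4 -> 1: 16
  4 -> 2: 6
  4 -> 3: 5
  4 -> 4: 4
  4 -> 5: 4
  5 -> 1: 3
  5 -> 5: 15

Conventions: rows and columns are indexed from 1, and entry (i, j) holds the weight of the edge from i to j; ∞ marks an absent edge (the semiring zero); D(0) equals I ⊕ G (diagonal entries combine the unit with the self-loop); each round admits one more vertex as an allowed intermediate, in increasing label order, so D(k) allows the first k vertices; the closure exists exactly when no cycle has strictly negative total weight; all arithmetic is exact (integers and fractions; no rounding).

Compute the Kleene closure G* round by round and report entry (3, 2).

D(0):
  [0, 19, -2, ∞, 4]
  [12, 0, -5, -6, 16]
  [2, 20, 0, ∞, 5]
  [16, 6, 5, 0, 4]
  [3, ∞, ∞, ∞, 0]
D(1):
  [0, 19, -2, ∞, 4]
  [12, 0, -5, -6, 16]
  [2, 20, 0, ∞, 5]
  [16, 6, 5, 0, 4]
  [3, 22, 1, ∞, 0]
D(2):
  [0, 19, -2, 13, 4]
  [12, 0, -5, -6, 16]
  [2, 20, 0, 14, 5]
  [16, 6, 1, 0, 4]
  [3, 22, 1, 16, 0]
D(3):
  [0, 18, -2, 12, 3]
  [-3, 0, -5, -6, 0]
  [2, 20, 0, 14, 5]
  [3, 6, 1, 0, 4]
  [3, 21, 1, 15, 0]
D(4):
  [0, 18, -2, 12, 3]
  [-3, 0, -5, -6, -2]
  [2, 20, 0, 14, 5]
  [3, 6, 1, 0, 4]
  [3, 21, 1, 15, 0]
D(5):
  [0, 18, -2, 12, 3]
  [-3, 0, -5, -6, -2]
  [2, 20, 0, 14, 5]
  [3, 6, 1, 0, 4]
  [3, 21, 1, 15, 0]
Answer: G*[3][2] = 20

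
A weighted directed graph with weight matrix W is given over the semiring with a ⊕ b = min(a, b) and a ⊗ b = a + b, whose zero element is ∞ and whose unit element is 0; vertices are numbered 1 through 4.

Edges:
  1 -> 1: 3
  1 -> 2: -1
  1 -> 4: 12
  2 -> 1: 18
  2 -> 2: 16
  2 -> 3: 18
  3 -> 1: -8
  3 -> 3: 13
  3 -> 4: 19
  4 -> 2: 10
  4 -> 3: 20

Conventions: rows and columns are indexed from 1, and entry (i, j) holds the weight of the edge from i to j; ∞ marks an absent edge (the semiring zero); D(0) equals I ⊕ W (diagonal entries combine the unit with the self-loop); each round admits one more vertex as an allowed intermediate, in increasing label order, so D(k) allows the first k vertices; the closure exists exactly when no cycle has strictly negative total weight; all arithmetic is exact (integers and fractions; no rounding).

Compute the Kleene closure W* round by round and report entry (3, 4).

D(0):
  [0, -1, ∞, 12]
  [18, 0, 18, ∞]
  [-8, ∞, 0, 19]
  [∞, 10, 20, 0]
D(1):
  [0, -1, ∞, 12]
  [18, 0, 18, 30]
  [-8, -9, 0, 4]
  [∞, 10, 20, 0]
D(2):
  [0, -1, 17, 12]
  [18, 0, 18, 30]
  [-8, -9, 0, 4]
  [28, 10, 20, 0]
D(3):
  [0, -1, 17, 12]
  [10, 0, 18, 22]
  [-8, -9, 0, 4]
  [12, 10, 20, 0]
D(4):
  [0, -1, 17, 12]
  [10, 0, 18, 22]
  [-8, -9, 0, 4]
  [12, 10, 20, 0]
Answer: W*[3][4] = 4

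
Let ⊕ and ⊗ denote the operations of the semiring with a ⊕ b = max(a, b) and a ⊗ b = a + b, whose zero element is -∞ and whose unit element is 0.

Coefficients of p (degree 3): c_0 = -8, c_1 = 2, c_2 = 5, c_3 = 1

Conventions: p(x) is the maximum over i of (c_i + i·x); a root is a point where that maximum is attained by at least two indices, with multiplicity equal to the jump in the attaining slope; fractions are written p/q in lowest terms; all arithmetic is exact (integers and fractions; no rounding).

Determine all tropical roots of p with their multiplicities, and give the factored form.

hull edge (i=0, c=-8) to (i=1, c=2): slope 10, span 1
hull edge (i=1, c=2) to (i=2, c=5): slope 3, span 1
hull edge (i=2, c=5) to (i=3, c=1): slope -4, span 1
Factored form: p(x) = 1 ⊗ (x ⊕ (-10)) ⊗ (x ⊕ (-3)) ⊗ (x ⊕ 4)
Answer: roots = -10 (mult 1), -3 (mult 1), 4 (mult 1)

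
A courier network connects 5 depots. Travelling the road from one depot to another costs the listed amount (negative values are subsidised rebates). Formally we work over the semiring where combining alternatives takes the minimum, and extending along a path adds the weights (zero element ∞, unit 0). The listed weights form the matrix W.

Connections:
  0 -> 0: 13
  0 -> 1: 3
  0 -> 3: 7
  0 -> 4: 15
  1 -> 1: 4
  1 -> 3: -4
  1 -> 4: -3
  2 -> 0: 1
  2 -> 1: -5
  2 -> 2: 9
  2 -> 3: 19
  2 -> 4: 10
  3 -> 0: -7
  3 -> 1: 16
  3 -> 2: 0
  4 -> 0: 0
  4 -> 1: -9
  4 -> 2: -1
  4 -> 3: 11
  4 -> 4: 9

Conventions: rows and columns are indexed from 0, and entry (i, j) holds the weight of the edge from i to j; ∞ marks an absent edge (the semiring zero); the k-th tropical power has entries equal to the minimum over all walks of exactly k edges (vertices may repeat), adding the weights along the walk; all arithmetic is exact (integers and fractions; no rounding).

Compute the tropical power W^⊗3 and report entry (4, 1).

W^⊗2:
  [0, 6, 7, -1, 0]
  [-11, -12, -4, 0, 1]
  [10, -1, 9, -9, -8]
  [1, -5, 9, 0, 8]
  [0, -6, 8, -13, -12]
W^⊗3:
  [-8, -9, -1, 2, 3]
  [-7, -9, 0, -16, -15]
  [-16, -17, -9, -5, -4]
  [-7, -1, 0, -9, -8]
  [-20, -21, -13, -10, -9]
Key observation: the optimum is the walk 4->1->4->1, with weight (-9) + (-3) + (-9) = -21.
Optimal value attained by: walk 4->1->4->1.
Answer: (W^⊗3)[4][1] = -21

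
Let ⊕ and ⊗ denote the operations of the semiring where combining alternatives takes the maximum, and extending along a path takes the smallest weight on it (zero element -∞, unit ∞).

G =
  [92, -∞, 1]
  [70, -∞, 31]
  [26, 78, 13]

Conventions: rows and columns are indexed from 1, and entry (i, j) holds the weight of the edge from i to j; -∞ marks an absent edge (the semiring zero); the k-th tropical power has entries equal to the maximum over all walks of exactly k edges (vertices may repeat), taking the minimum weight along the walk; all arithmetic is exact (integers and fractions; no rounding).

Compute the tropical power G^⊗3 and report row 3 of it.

G^⊗2:
  [92, 1, 1]
  [70, 31, 13]
  [70, 13, 31]
G^⊗3:
  [92, 1, 1]
  [70, 13, 31]
  [70, 31, 13]
Answer: row 3 of G^⊗3 = [70, 31, 13]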